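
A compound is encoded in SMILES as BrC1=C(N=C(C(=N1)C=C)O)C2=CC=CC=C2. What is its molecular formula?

Heavy atoms from the SMILES: 1 Br, 12 C, 2 N, 1 O.
Implicit hydrogens by atom environment:
  5 × C (aromatic): 1 H each → 5
  5 × C (aromatic): no H
  2 × N (aromatic): no H
  1 × Br: no H
  1 × C: 2 H
  1 × C: 1 H
  1 × O: 1 H
  Total hydrogens = 9.
Molecular formula: C12H9BrN2O

C12H9BrN2O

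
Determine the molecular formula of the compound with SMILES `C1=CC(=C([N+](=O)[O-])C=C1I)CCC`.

C9H10INO2

Heavy atoms from the SMILES: 9 C, 1 I, 1 N, 2 O.
Implicit hydrogens by atom environment:
  3 × C (aromatic): 1 H each → 3
  3 × C (aromatic): no H
  2 × C: 2 H each → 4
  1 × C: 3 H
  1 × I: no H
  1 × N (charge +1): no H
  1 × O: no H
  1 × O (charge -1): no H
  Total hydrogens = 10.
Molecular formula: C9H10INO2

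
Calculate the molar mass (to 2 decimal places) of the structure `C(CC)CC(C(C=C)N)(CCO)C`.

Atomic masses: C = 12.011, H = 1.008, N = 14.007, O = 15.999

185.31

Molecular formula: C11H23NO.
M = 11×12.011 + 23×1.008 + 1×14.007 + 1×15.999 = 185.31 g/mol.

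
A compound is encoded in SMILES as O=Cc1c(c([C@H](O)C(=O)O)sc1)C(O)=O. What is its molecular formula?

C8H6O6S

Heavy atoms from the SMILES: 8 C, 6 O, 1 S.
Implicit hydrogens by atom environment:
  3 × C (aromatic): no H
  3 × O: 1 H each → 3
  3 × O: no H
  2 × C: 1 H each → 2
  2 × C: no H
  1 × C (aromatic): 1 H
  1 × S (aromatic): no H
  Total hydrogens = 6.
Molecular formula: C8H6O6S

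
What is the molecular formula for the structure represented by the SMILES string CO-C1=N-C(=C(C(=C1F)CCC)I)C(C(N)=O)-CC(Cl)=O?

Heavy atoms from the SMILES: 13 C, 1 Cl, 1 F, 1 I, 2 N, 3 O.
Implicit hydrogens by atom environment:
  5 × C (aromatic): no H
  3 × C: 2 H each → 6
  3 × O: no H
  2 × C: 3 H each → 6
  2 × C: no H
  1 × C: 1 H
  1 × Cl: no H
  1 × F: no H
  1 × I: no H
  1 × N: 2 H
  1 × N (aromatic): no H
  Total hydrogens = 15.
Molecular formula: C13H15ClFIN2O3

C13H15ClFIN2O3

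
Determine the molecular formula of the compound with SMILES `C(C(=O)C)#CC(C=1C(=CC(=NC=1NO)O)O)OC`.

C11H12N2O5

Heavy atoms from the SMILES: 11 C, 2 N, 5 O.
Implicit hydrogens by atom environment:
  4 × C (aromatic): no H
  3 × C: no H
  3 × O: 1 H each → 3
  2 × C: 3 H each → 6
  2 × O: no H
  1 × C (aromatic): 1 H
  1 × C: 1 H
  1 × N: 1 H
  1 × N (aromatic): no H
  Total hydrogens = 12.
Molecular formula: C11H12N2O5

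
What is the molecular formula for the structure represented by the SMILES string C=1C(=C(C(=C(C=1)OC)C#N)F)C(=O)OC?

Heavy atoms from the SMILES: 10 C, 1 F, 1 N, 3 O.
Implicit hydrogens by atom environment:
  4 × C (aromatic): no H
  3 × O: no H
  2 × C: 3 H each → 6
  2 × C (aromatic): 1 H each → 2
  2 × C: no H
  1 × F: no H
  1 × N: no H
  Total hydrogens = 8.
Molecular formula: C10H8FNO3

C10H8FNO3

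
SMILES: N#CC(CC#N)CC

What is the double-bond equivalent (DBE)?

Molecular formula from the SMILES: C6H8N2.
DoU = (2C + 2 + N − H − X)/2 = (2·6 + 2 + 2 − 8 − 0)/2 = 8/2 = 4.
(Structurally: 0 ring(s) + 4 π bond(s) = 4.)

4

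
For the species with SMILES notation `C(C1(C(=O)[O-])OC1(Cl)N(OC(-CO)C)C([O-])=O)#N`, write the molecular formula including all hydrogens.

Heavy atoms from the SMILES: 8 C, 1 Cl, 2 N, 7 O.
Implicit hydrogens by atom environment:
  5 × C: no H
  4 × O: no H
  2 × N: no H
  2 × O (charge -1): no H
  1 × C: 3 H
  1 × C: 2 H
  1 × C: 1 H
  1 × Cl: no H
  1 × O: 1 H
  Total hydrogens = 7.
Net charge -2.
Molecular formula: [C8H7ClN2O7]2-

[C8H7ClN2O7]2-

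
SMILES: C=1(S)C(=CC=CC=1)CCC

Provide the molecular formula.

C9H12S

Heavy atoms from the SMILES: 9 C, 1 S.
Implicit hydrogens by atom environment:
  4 × C (aromatic): 1 H each → 4
  2 × C: 2 H each → 4
  2 × C (aromatic): no H
  1 × C: 3 H
  1 × S: 1 H
  Total hydrogens = 12.
Molecular formula: C9H12S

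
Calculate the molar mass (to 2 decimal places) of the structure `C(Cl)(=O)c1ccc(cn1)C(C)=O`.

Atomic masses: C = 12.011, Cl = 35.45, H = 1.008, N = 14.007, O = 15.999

183.59

Molecular formula: C8H6ClNO2.
M = 8×12.011 + 1×35.45 + 6×1.008 + 1×14.007 + 2×15.999 = 183.59 g/mol.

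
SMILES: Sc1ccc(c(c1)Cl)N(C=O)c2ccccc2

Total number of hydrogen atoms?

10

Hydrogens are implicit in SMILES; fill each atom to its normal valence:
  8 × C (aromatic): 1 H each → 8
  4 × C (aromatic): no H
  1 × C: 1 H
  1 × Cl: no H
  1 × N: no H
  1 × O: no H
  1 × S: 1 H
  Total hydrogens = 10.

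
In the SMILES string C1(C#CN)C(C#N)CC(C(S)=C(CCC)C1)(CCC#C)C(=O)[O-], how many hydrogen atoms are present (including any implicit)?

Hydrogens are implicit in SMILES; fill each atom to its normal valence:
  8 × C: no H
  6 × C: 2 H each → 12
  3 × C: 1 H each → 3
  1 × C: 3 H
  1 × N: 2 H
  1 × N: no H
  1 × O: no H
  1 × O (charge -1): no H
  1 × S: 1 H
  Total hydrogens = 21.

21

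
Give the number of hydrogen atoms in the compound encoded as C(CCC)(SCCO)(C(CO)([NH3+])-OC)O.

22

Hydrogens are implicit in SMILES; fill each atom to its normal valence:
  5 × C: 2 H each → 10
  3 × O: 1 H each → 3
  2 × C: 3 H each → 6
  2 × C: no H
  1 × N (charge +1): 3 H
  1 × O: no H
  1 × S: no H
  Total hydrogens = 22.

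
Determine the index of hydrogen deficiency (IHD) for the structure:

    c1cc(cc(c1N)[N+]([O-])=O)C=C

Molecular formula from the SMILES: C8H8N2O2.
DoU = (2C + 2 + N − H − X)/2 = (2·8 + 2 + 2 − 8 − 0)/2 = 12/2 = 6.
(Structurally: 1 ring(s) + 5 π bond(s) = 6.)

6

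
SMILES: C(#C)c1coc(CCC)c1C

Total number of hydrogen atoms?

Hydrogens are implicit in SMILES; fill each atom to its normal valence:
  3 × C (aromatic): no H
  2 × C: 3 H each → 6
  2 × C: 2 H each → 4
  1 × C (aromatic): 1 H
  1 × C: 1 H
  1 × C: no H
  1 × O (aromatic): no H
  Total hydrogens = 12.

12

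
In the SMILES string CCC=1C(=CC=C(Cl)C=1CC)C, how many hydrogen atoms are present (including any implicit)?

15

Hydrogens are implicit in SMILES; fill each atom to its normal valence:
  4 × C (aromatic): no H
  3 × C: 3 H each → 9
  2 × C: 2 H each → 4
  2 × C (aromatic): 1 H each → 2
  1 × Cl: no H
  Total hydrogens = 15.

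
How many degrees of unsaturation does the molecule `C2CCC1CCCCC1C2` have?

2

Molecular formula from the SMILES: C10H18.
DoU = (2C + 2 + N − H − X)/2 = (2·10 + 2 + 0 − 18 − 0)/2 = 4/2 = 2.
(Structurally: 2 ring(s) + 0 π bond(s) = 2.)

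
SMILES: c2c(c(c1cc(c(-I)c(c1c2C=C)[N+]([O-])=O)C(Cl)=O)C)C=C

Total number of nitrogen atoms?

The symbol for nitrogen appears 1 time in the SMILES.

1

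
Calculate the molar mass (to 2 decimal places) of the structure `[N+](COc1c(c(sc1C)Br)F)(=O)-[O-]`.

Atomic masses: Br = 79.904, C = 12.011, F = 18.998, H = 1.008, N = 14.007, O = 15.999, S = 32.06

Molecular formula: C6H5BrFNO3S.
M = 1×79.904 + 6×12.011 + 1×18.998 + 5×1.008 + 1×14.007 + 3×15.999 + 1×32.06 = 270.07 g/mol.

270.07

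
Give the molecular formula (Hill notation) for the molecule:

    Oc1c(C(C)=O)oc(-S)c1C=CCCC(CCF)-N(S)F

Heavy atoms from the SMILES: 13 C, 2 F, 1 N, 3 O, 2 S.
Implicit hydrogens by atom environment:
  4 × C: 2 H each → 8
  4 × C (aromatic): no H
  3 × C: 1 H each → 3
  2 × F: no H
  2 × S: 1 H each → 2
  1 × C: 3 H
  1 × C: no H
  1 × N: no H
  1 × O: 1 H
  1 × O (aromatic): no H
  1 × O: no H
  Total hydrogens = 17.
Molecular formula: C13H17F2NO3S2

C13H17F2NO3S2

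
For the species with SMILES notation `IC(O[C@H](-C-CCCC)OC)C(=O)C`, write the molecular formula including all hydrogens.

C10H19IO3

Heavy atoms from the SMILES: 10 C, 1 I, 3 O.
Implicit hydrogens by atom environment:
  4 × C: 2 H each → 8
  3 × C: 3 H each → 9
  3 × O: no H
  2 × C: 1 H each → 2
  1 × C: no H
  1 × I: no H
  Total hydrogens = 19.
Molecular formula: C10H19IO3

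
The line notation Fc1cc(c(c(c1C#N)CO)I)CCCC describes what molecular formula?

Heavy atoms from the SMILES: 12 C, 1 F, 1 I, 1 N, 1 O.
Implicit hydrogens by atom environment:
  5 × C (aromatic): no H
  4 × C: 2 H each → 8
  1 × C: 3 H
  1 × C (aromatic): 1 H
  1 × C: no H
  1 × F: no H
  1 × I: no H
  1 × N: no H
  1 × O: 1 H
  Total hydrogens = 13.
Molecular formula: C12H13FINO

C12H13FINO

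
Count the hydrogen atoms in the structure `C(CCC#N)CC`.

Hydrogens are implicit in SMILES; fill each atom to its normal valence:
  4 × C: 2 H each → 8
  1 × C: 3 H
  1 × C: no H
  1 × N: no H
  Total hydrogens = 11.

11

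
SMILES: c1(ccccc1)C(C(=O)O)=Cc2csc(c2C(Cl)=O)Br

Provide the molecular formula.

Heavy atoms from the SMILES: 1 Br, 14 C, 1 Cl, 3 O, 1 S.
Implicit hydrogens by atom environment:
  6 × C (aromatic): 1 H each → 6
  4 × C (aromatic): no H
  3 × C: no H
  2 × O: no H
  1 × Br: no H
  1 × C: 1 H
  1 × Cl: no H
  1 × O: 1 H
  1 × S (aromatic): no H
  Total hydrogens = 8.
Molecular formula: C14H8BrClO3S

C14H8BrClO3S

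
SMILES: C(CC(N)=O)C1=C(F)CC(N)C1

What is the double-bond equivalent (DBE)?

Molecular formula from the SMILES: C8H13FN2O.
DoU = (2C + 2 + N − H − X)/2 = (2·8 + 2 + 2 − 13 − 1)/2 = 6/2 = 3.
(Structurally: 1 ring(s) + 2 π bond(s) = 3.)

3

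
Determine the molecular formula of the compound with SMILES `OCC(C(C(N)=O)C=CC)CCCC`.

Heavy atoms from the SMILES: 11 C, 1 N, 2 O.
Implicit hydrogens by atom environment:
  4 × C: 2 H each → 8
  4 × C: 1 H each → 4
  2 × C: 3 H each → 6
  1 × C: no H
  1 × N: 2 H
  1 × O: 1 H
  1 × O: no H
  Total hydrogens = 21.
Molecular formula: C11H21NO2

C11H21NO2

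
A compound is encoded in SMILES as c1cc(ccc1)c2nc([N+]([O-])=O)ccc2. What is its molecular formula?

C11H8N2O2

Heavy atoms from the SMILES: 11 C, 2 N, 2 O.
Implicit hydrogens by atom environment:
  8 × C (aromatic): 1 H each → 8
  3 × C (aromatic): no H
  1 × N (aromatic): no H
  1 × N (charge +1): no H
  1 × O: no H
  1 × O (charge -1): no H
  Total hydrogens = 8.
Molecular formula: C11H8N2O2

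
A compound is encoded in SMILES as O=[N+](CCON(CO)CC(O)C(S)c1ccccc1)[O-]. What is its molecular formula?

Heavy atoms from the SMILES: 12 C, 2 N, 5 O, 1 S.
Implicit hydrogens by atom environment:
  5 × C (aromatic): 1 H each → 5
  4 × C: 2 H each → 8
  2 × C: 1 H each → 2
  2 × O: 1 H each → 2
  2 × O: no H
  1 × C (aromatic): no H
  1 × N: no H
  1 × N (charge +1): no H
  1 × O (charge -1): no H
  1 × S: 1 H
  Total hydrogens = 18.
Molecular formula: C12H18N2O5S

C12H18N2O5S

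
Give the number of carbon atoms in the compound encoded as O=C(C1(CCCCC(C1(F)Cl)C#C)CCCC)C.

The symbol for carbon appears 15 times in the SMILES. (Cl is a single chlorine, not C + l.)

15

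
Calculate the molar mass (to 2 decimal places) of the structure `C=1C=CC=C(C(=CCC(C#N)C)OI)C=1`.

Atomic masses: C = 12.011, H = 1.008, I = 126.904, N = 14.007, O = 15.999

Molecular formula: C12H12INO.
M = 12×12.011 + 12×1.008 + 1×126.904 + 1×14.007 + 1×15.999 = 313.14 g/mol.

313.14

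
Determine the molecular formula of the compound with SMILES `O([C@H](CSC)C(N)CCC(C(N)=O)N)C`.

Heavy atoms from the SMILES: 9 C, 3 N, 2 O, 1 S.
Implicit hydrogens by atom environment:
  3 × C: 2 H each → 6
  3 × C: 1 H each → 3
  3 × N: 2 H each → 6
  2 × C: 3 H each → 6
  2 × O: no H
  1 × C: no H
  1 × S: no H
  Total hydrogens = 21.
Molecular formula: C9H21N3O2S

C9H21N3O2S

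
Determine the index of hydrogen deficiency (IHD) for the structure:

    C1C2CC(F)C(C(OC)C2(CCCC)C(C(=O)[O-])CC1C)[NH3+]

Molecular formula from the SMILES: C17H30FNO3.
DoU = (2C + 2 + N − H − X)/2 = (2·17 + 2 + 1 − 30 − 1)/2 = 6/2 = 3.
(Structurally: 2 ring(s) + 1 π bond(s) = 3.)

3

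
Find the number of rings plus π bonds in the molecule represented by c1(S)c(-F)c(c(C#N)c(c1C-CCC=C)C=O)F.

8

Molecular formula from the SMILES: C13H11F2NOS.
DoU = (2C + 2 + N − H − X)/2 = (2·13 + 2 + 1 − 11 − 2)/2 = 16/2 = 8.
(Structurally: 1 ring(s) + 7 π bond(s) = 8.)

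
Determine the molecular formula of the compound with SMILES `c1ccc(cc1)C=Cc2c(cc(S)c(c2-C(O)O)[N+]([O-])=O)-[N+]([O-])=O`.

C15H12N2O6S

Heavy atoms from the SMILES: 15 C, 2 N, 6 O, 1 S.
Implicit hydrogens by atom environment:
  6 × C (aromatic): 1 H each → 6
  6 × C (aromatic): no H
  3 × C: 1 H each → 3
  2 × N (charge +1): no H
  2 × O: 1 H each → 2
  2 × O: no H
  2 × O (charge -1): no H
  1 × S: 1 H
  Total hydrogens = 12.
Molecular formula: C15H12N2O6S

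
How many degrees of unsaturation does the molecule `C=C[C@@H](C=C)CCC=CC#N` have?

5

Molecular formula from the SMILES: C10H13N.
DoU = (2C + 2 + N − H − X)/2 = (2·10 + 2 + 1 − 13 − 0)/2 = 10/2 = 5.
(Structurally: 0 ring(s) + 5 π bond(s) = 5.)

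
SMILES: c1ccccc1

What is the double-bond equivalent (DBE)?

Molecular formula from the SMILES: C6H6.
DoU = (2C + 2 + N − H − X)/2 = (2·6 + 2 + 0 − 6 − 0)/2 = 8/2 = 4.
(Structurally: 1 ring(s) + 3 π bond(s) = 4.)

4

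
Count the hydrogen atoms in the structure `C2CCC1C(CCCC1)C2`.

18

Hydrogens are implicit in SMILES; fill each atom to its normal valence:
  8 × C: 2 H each → 16
  2 × C: 1 H each → 2
  Total hydrogens = 18.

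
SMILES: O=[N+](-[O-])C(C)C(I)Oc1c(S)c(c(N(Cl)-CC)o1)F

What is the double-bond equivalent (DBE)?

Molecular formula from the SMILES: C9H11ClFIN2O4S.
DoU = (2C + 2 + N − H − X)/2 = (2·9 + 2 + 2 − 11 − 3)/2 = 8/2 = 4.
(Structurally: 1 ring(s) + 3 π bond(s) = 4.)

4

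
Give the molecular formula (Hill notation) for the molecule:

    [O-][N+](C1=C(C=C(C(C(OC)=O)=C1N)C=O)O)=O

Heavy atoms from the SMILES: 9 C, 2 N, 6 O.
Implicit hydrogens by atom environment:
  5 × C (aromatic): no H
  4 × O: no H
  1 × C: 3 H
  1 × C (aromatic): 1 H
  1 × C: 1 H
  1 × C: no H
  1 × N: 2 H
  1 × N (charge +1): no H
  1 × O: 1 H
  1 × O (charge -1): no H
  Total hydrogens = 8.
Molecular formula: C9H8N2O6

C9H8N2O6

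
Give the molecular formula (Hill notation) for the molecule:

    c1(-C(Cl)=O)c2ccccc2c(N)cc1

Heavy atoms from the SMILES: 11 C, 1 Cl, 1 N, 1 O.
Implicit hydrogens by atom environment:
  6 × C (aromatic): 1 H each → 6
  4 × C (aromatic): no H
  1 × C: no H
  1 × Cl: no H
  1 × N: 2 H
  1 × O: no H
  Total hydrogens = 8.
Molecular formula: C11H8ClNO

C11H8ClNO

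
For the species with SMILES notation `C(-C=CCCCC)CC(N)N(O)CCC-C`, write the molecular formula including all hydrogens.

Heavy atoms from the SMILES: 13 C, 2 N, 1 O.
Implicit hydrogens by atom environment:
  8 × C: 2 H each → 16
  3 × C: 1 H each → 3
  2 × C: 3 H each → 6
  1 × N: 2 H
  1 × N: no H
  1 × O: 1 H
  Total hydrogens = 28.
Molecular formula: C13H28N2O

C13H28N2O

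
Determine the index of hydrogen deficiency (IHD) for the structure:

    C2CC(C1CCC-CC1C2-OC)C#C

4

Molecular formula from the SMILES: C13H20O.
DoU = (2C + 2 + N − H − X)/2 = (2·13 + 2 + 0 − 20 − 0)/2 = 8/2 = 4.
(Structurally: 2 ring(s) + 2 π bond(s) = 4.)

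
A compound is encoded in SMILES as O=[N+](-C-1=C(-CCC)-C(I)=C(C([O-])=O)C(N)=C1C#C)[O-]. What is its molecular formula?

C12H10IN2O4-

Heavy atoms from the SMILES: 12 C, 1 I, 2 N, 4 O.
Implicit hydrogens by atom environment:
  6 × C (aromatic): no H
  2 × C: 2 H each → 4
  2 × C: no H
  2 × O: no H
  2 × O (charge -1): no H
  1 × C: 3 H
  1 × C: 1 H
  1 × I: no H
  1 × N: 2 H
  1 × N (charge +1): no H
  Total hydrogens = 10.
Net charge -1.
Molecular formula: C12H10IN2O4-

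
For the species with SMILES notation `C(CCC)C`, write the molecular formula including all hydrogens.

C5H12

Heavy atoms from the SMILES: 5 C.
Implicit hydrogens by atom environment:
  3 × C: 2 H each → 6
  2 × C: 3 H each → 6
  Total hydrogens = 12.
Molecular formula: C5H12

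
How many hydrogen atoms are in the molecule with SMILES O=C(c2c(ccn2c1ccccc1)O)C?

Hydrogens are implicit in SMILES; fill each atom to its normal valence:
  7 × C (aromatic): 1 H each → 7
  3 × C (aromatic): no H
  1 × C: 3 H
  1 × C: no H
  1 × N (aromatic): no H
  1 × O: 1 H
  1 × O: no H
  Total hydrogens = 11.

11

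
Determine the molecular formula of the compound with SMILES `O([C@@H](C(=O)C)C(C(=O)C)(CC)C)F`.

C9H15FO3

Heavy atoms from the SMILES: 9 C, 1 F, 3 O.
Implicit hydrogens by atom environment:
  4 × C: 3 H each → 12
  3 × C: no H
  3 × O: no H
  1 × C: 2 H
  1 × C: 1 H
  1 × F: no H
  Total hydrogens = 15.
Molecular formula: C9H15FO3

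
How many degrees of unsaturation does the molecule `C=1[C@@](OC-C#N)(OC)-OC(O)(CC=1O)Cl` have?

Molecular formula from the SMILES: C8H10ClNO5.
DoU = (2C + 2 + N − H − X)/2 = (2·8 + 2 + 1 − 10 − 1)/2 = 8/2 = 4.
(Structurally: 1 ring(s) + 3 π bond(s) = 4.)

4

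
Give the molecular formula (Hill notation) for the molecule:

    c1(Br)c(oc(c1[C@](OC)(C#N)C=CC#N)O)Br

Heavy atoms from the SMILES: 2 Br, 10 C, 2 N, 3 O.
Implicit hydrogens by atom environment:
  4 × C (aromatic): no H
  3 × C: no H
  2 × Br: no H
  2 × C: 1 H each → 2
  2 × N: no H
  1 × C: 3 H
  1 × O: 1 H
  1 × O (aromatic): no H
  1 × O: no H
  Total hydrogens = 6.
Molecular formula: C10H6Br2N2O3

C10H6Br2N2O3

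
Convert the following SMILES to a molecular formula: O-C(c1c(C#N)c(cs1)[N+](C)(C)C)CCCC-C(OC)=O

C15H23N2O3S+

Heavy atoms from the SMILES: 15 C, 2 N, 3 O, 1 S.
Implicit hydrogens by atom environment:
  4 × C: 3 H each → 12
  4 × C: 2 H each → 8
  3 × C (aromatic): no H
  2 × C: no H
  2 × O: no H
  1 × C (aromatic): 1 H
  1 × C: 1 H
  1 × N (charge +1): no H
  1 × N: no H
  1 × O: 1 H
  1 × S (aromatic): no H
  Total hydrogens = 23.
Net charge +1.
Molecular formula: C15H23N2O3S+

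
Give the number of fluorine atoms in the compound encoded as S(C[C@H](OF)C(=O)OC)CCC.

The symbol for fluorine appears 1 time in the SMILES.

1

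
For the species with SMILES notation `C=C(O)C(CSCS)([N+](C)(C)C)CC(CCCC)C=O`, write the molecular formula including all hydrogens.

Heavy atoms from the SMILES: 15 C, 1 N, 2 O, 2 S.
Implicit hydrogens by atom environment:
  7 × C: 2 H each → 14
  4 × C: 3 H each → 12
  2 × C: 1 H each → 2
  2 × C: no H
  1 × N (charge +1): no H
  1 × O: 1 H
  1 × O: no H
  1 × S: 1 H
  1 × S: no H
  Total hydrogens = 30.
Net charge +1.
Molecular formula: C15H30NO2S2+

C15H30NO2S2+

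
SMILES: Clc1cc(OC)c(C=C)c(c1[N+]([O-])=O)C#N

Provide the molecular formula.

Heavy atoms from the SMILES: 10 C, 1 Cl, 2 N, 3 O.
Implicit hydrogens by atom environment:
  5 × C (aromatic): no H
  2 × O: no H
  1 × C: 3 H
  1 × C: 2 H
  1 × C (aromatic): 1 H
  1 × C: 1 H
  1 × C: no H
  1 × Cl: no H
  1 × N (charge +1): no H
  1 × N: no H
  1 × O (charge -1): no H
  Total hydrogens = 7.
Molecular formula: C10H7ClN2O3

C10H7ClN2O3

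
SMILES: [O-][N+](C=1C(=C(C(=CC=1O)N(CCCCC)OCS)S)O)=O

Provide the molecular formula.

Heavy atoms from the SMILES: 12 C, 2 N, 5 O, 2 S.
Implicit hydrogens by atom environment:
  5 × C: 2 H each → 10
  5 × C (aromatic): no H
  2 × O: 1 H each → 2
  2 × O: no H
  2 × S: 1 H each → 2
  1 × C: 3 H
  1 × C (aromatic): 1 H
  1 × N: no H
  1 × N (charge +1): no H
  1 × O (charge -1): no H
  Total hydrogens = 18.
Molecular formula: C12H18N2O5S2

C12H18N2O5S2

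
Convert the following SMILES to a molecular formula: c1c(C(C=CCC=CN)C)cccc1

Heavy atoms from the SMILES: 13 C, 1 N.
Implicit hydrogens by atom environment:
  5 × C: 1 H each → 5
  5 × C (aromatic): 1 H each → 5
  1 × C: 3 H
  1 × C: 2 H
  1 × C (aromatic): no H
  1 × N: 2 H
  Total hydrogens = 17.
Molecular formula: C13H17N

C13H17N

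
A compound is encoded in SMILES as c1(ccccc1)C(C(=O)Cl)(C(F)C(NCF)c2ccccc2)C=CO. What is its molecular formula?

C19H18ClF2NO2

Heavy atoms from the SMILES: 19 C, 1 Cl, 2 F, 1 N, 2 O.
Implicit hydrogens by atom environment:
  10 × C (aromatic): 1 H each → 10
  4 × C: 1 H each → 4
  2 × C: no H
  2 × C (aromatic): no H
  2 × F: no H
  1 × C: 2 H
  1 × Cl: no H
  1 × N: 1 H
  1 × O: 1 H
  1 × O: no H
  Total hydrogens = 18.
Molecular formula: C19H18ClF2NO2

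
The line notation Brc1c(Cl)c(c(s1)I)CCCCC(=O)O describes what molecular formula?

Heavy atoms from the SMILES: 1 Br, 9 C, 1 Cl, 1 I, 2 O, 1 S.
Implicit hydrogens by atom environment:
  4 × C: 2 H each → 8
  4 × C (aromatic): no H
  1 × Br: no H
  1 × C: no H
  1 × Cl: no H
  1 × I: no H
  1 × O: 1 H
  1 × O: no H
  1 × S (aromatic): no H
  Total hydrogens = 9.
Molecular formula: C9H9BrClIO2S

C9H9BrClIO2S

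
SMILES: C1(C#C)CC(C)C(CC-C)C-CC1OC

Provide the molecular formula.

C14H24O

Heavy atoms from the SMILES: 14 C, 1 O.
Implicit hydrogens by atom environment:
  5 × C: 2 H each → 10
  5 × C: 1 H each → 5
  3 × C: 3 H each → 9
  1 × C: no H
  1 × O: no H
  Total hydrogens = 24.
Molecular formula: C14H24O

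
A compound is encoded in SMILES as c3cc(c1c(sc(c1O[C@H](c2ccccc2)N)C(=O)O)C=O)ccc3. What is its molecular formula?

Heavy atoms from the SMILES: 19 C, 1 N, 4 O, 1 S.
Implicit hydrogens by atom environment:
  10 × C (aromatic): 1 H each → 10
  6 × C (aromatic): no H
  3 × O: no H
  2 × C: 1 H each → 2
  1 × C: no H
  1 × N: 2 H
  1 × O: 1 H
  1 × S (aromatic): no H
  Total hydrogens = 15.
Molecular formula: C19H15NO4S

C19H15NO4S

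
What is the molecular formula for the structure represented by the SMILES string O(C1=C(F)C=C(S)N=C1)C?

Heavy atoms from the SMILES: 6 C, 1 F, 1 N, 1 O, 1 S.
Implicit hydrogens by atom environment:
  3 × C (aromatic): no H
  2 × C (aromatic): 1 H each → 2
  1 × C: 3 H
  1 × F: no H
  1 × N (aromatic): no H
  1 × O: no H
  1 × S: 1 H
  Total hydrogens = 6.
Molecular formula: C6H6FNOS

C6H6FNOS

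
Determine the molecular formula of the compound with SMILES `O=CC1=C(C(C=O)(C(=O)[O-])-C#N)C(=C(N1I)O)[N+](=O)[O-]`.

Heavy atoms from the SMILES: 9 C, 1 I, 3 N, 7 O.
Implicit hydrogens by atom environment:
  4 × C (aromatic): no H
  4 × O: no H
  3 × C: no H
  2 × C: 1 H each → 2
  2 × O (charge -1): no H
  1 × I: no H
  1 × N (aromatic): no H
  1 × N (charge +1): no H
  1 × N: no H
  1 × O: 1 H
  Total hydrogens = 3.
Net charge -1.
Molecular formula: C9H3IN3O7-

C9H3IN3O7-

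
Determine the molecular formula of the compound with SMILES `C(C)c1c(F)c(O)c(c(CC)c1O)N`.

C10H14FNO2

Heavy atoms from the SMILES: 10 C, 1 F, 1 N, 2 O.
Implicit hydrogens by atom environment:
  6 × C (aromatic): no H
  2 × C: 3 H each → 6
  2 × C: 2 H each → 4
  2 × O: 1 H each → 2
  1 × F: no H
  1 × N: 2 H
  Total hydrogens = 14.
Molecular formula: C10H14FNO2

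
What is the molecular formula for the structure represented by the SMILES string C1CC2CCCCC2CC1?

C10H18

Heavy atoms from the SMILES: 10 C.
Implicit hydrogens by atom environment:
  8 × C: 2 H each → 16
  2 × C: 1 H each → 2
  Total hydrogens = 18.
Molecular formula: C10H18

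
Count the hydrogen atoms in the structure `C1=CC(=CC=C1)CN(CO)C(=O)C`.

13

Hydrogens are implicit in SMILES; fill each atom to its normal valence:
  5 × C (aromatic): 1 H each → 5
  2 × C: 2 H each → 4
  1 × C: 3 H
  1 × C (aromatic): no H
  1 × C: no H
  1 × N: no H
  1 × O: 1 H
  1 × O: no H
  Total hydrogens = 13.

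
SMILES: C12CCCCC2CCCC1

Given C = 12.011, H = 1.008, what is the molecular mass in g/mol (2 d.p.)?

Molecular formula: C10H18.
M = 10×12.011 + 18×1.008 = 138.25 g/mol.

138.25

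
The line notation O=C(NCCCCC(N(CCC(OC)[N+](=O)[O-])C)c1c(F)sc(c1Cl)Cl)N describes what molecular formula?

Heavy atoms from the SMILES: 15 C, 2 Cl, 1 F, 4 N, 4 O, 1 S.
Implicit hydrogens by atom environment:
  6 × C: 2 H each → 12
  4 × C (aromatic): no H
  3 × O: no H
  2 × C: 3 H each → 6
  2 × C: 1 H each → 2
  2 × Cl: no H
  1 × C: no H
  1 × F: no H
  1 × N: 2 H
  1 × N: 1 H
  1 × N: no H
  1 × N (charge +1): no H
  1 × O (charge -1): no H
  1 × S (aromatic): no H
  Total hydrogens = 23.
Molecular formula: C15H23Cl2FN4O4S

C15H23Cl2FN4O4S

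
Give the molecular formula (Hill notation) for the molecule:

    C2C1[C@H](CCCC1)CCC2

C10H18

Heavy atoms from the SMILES: 10 C.
Implicit hydrogens by atom environment:
  8 × C: 2 H each → 16
  2 × C: 1 H each → 2
  Total hydrogens = 18.
Molecular formula: C10H18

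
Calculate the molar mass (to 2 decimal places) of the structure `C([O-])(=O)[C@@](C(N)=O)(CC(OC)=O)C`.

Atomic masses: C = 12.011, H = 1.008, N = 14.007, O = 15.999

Molecular formula: C7H10NO5-.
M = 7×12.011 + 10×1.008 + 1×14.007 + 5×15.999 = 188.16 g/mol.

188.16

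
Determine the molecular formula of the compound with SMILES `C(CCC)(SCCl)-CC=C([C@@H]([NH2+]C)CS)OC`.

Heavy atoms from the SMILES: 12 C, 1 Cl, 1 N, 1 O, 2 S.
Implicit hydrogens by atom environment:
  5 × C: 2 H each → 10
  3 × C: 3 H each → 9
  3 × C: 1 H each → 3
  1 × C: no H
  1 × Cl: no H
  1 × N (charge +1): 2 H
  1 × O: no H
  1 × S: 1 H
  1 × S: no H
  Total hydrogens = 25.
Net charge +1.
Molecular formula: C12H25ClNOS2+

C12H25ClNOS2+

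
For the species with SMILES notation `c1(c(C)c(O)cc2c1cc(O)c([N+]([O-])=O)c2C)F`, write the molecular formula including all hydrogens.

C12H10FNO4

Heavy atoms from the SMILES: 12 C, 1 F, 1 N, 4 O.
Implicit hydrogens by atom environment:
  8 × C (aromatic): no H
  2 × C: 3 H each → 6
  2 × C (aromatic): 1 H each → 2
  2 × O: 1 H each → 2
  1 × F: no H
  1 × N (charge +1): no H
  1 × O: no H
  1 × O (charge -1): no H
  Total hydrogens = 10.
Molecular formula: C12H10FNO4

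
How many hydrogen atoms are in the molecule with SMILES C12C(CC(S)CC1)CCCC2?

Hydrogens are implicit in SMILES; fill each atom to its normal valence:
  7 × C: 2 H each → 14
  3 × C: 1 H each → 3
  1 × S: 1 H
  Total hydrogens = 18.

18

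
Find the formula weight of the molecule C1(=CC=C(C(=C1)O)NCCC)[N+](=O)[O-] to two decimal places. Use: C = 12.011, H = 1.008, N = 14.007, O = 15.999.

Molecular formula: C9H12N2O3.
M = 9×12.011 + 12×1.008 + 2×14.007 + 3×15.999 = 196.21 g/mol.

196.21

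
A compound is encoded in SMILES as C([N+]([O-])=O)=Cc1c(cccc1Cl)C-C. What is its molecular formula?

Heavy atoms from the SMILES: 10 C, 1 Cl, 1 N, 2 O.
Implicit hydrogens by atom environment:
  3 × C (aromatic): 1 H each → 3
  3 × C (aromatic): no H
  2 × C: 1 H each → 2
  1 × C: 3 H
  1 × C: 2 H
  1 × Cl: no H
  1 × N (charge +1): no H
  1 × O: no H
  1 × O (charge -1): no H
  Total hydrogens = 10.
Molecular formula: C10H10ClNO2

C10H10ClNO2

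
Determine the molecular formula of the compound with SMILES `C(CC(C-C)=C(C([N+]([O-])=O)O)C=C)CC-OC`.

Heavy atoms from the SMILES: 12 C, 1 N, 4 O.
Implicit hydrogens by atom environment:
  6 × C: 2 H each → 12
  2 × C: 3 H each → 6
  2 × C: 1 H each → 2
  2 × C: no H
  2 × O: no H
  1 × N (charge +1): no H
  1 × O: 1 H
  1 × O (charge -1): no H
  Total hydrogens = 21.
Molecular formula: C12H21NO4

C12H21NO4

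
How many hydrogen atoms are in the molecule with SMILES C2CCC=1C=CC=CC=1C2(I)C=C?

Hydrogens are implicit in SMILES; fill each atom to its normal valence:
  4 × C: 2 H each → 8
  4 × C (aromatic): 1 H each → 4
  2 × C (aromatic): no H
  1 × C: 1 H
  1 × C: no H
  1 × I: no H
  Total hydrogens = 13.

13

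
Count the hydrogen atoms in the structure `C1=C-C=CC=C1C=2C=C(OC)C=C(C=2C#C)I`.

11

Hydrogens are implicit in SMILES; fill each atom to its normal valence:
  7 × C (aromatic): 1 H each → 7
  5 × C (aromatic): no H
  1 × C: 3 H
  1 × C: 1 H
  1 × C: no H
  1 × I: no H
  1 × O: no H
  Total hydrogens = 11.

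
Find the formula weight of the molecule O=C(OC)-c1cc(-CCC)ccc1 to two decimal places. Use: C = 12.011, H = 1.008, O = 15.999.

178.23

Molecular formula: C11H14O2.
M = 11×12.011 + 14×1.008 + 2×15.999 = 178.23 g/mol.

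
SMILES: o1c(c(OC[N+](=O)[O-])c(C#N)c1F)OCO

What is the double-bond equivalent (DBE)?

6

Molecular formula from the SMILES: C7H5FN2O6.
DoU = (2C + 2 + N − H − X)/2 = (2·7 + 2 + 2 − 5 − 1)/2 = 12/2 = 6.
(Structurally: 1 ring(s) + 5 π bond(s) = 6.)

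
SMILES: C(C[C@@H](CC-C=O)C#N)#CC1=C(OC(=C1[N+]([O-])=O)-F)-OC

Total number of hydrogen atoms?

Hydrogens are implicit in SMILES; fill each atom to its normal valence:
  4 × C (aromatic): no H
  3 × C: 2 H each → 6
  3 × C: no H
  3 × O: no H
  2 × C: 1 H each → 2
  1 × C: 3 H
  1 × F: no H
  1 × N (charge +1): no H
  1 × N: no H
  1 × O (aromatic): no H
  1 × O (charge -1): no H
  Total hydrogens = 11.

11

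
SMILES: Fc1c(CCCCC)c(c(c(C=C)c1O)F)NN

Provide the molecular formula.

Heavy atoms from the SMILES: 13 C, 2 F, 2 N, 1 O.
Implicit hydrogens by atom environment:
  6 × C (aromatic): no H
  5 × C: 2 H each → 10
  2 × F: no H
  1 × C: 3 H
  1 × C: 1 H
  1 × N: 2 H
  1 × N: 1 H
  1 × O: 1 H
  Total hydrogens = 18.
Molecular formula: C13H18F2N2O

C13H18F2N2O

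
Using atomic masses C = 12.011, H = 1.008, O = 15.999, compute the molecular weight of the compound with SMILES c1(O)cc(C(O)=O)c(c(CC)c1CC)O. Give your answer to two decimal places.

Molecular formula: C11H14O4.
M = 11×12.011 + 14×1.008 + 4×15.999 = 210.23 g/mol.

210.23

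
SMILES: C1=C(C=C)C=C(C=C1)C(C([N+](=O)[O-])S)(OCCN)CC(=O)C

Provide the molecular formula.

C15H20N2O4S

Heavy atoms from the SMILES: 15 C, 2 N, 4 O, 1 S.
Implicit hydrogens by atom environment:
  4 × C: 2 H each → 8
  4 × C (aromatic): 1 H each → 4
  3 × O: no H
  2 × C: 1 H each → 2
  2 × C: no H
  2 × C (aromatic): no H
  1 × C: 3 H
  1 × N: 2 H
  1 × N (charge +1): no H
  1 × O (charge -1): no H
  1 × S: 1 H
  Total hydrogens = 20.
Molecular formula: C15H20N2O4S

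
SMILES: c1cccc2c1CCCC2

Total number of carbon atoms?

The symbol for carbon appears 10 times in the SMILES. Lowercase c denotes aromatic carbon and counts toward C.

10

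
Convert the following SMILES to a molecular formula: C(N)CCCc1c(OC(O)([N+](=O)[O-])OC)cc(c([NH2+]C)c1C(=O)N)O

C14H23N4O7+

Heavy atoms from the SMILES: 14 C, 4 N, 7 O.
Implicit hydrogens by atom environment:
  5 × C (aromatic): no H
  4 × C: 2 H each → 8
  4 × O: no H
  2 × C: 3 H each → 6
  2 × C: no H
  2 × N: 2 H each → 4
  2 × O: 1 H each → 2
  1 × C (aromatic): 1 H
  1 × N (charge +1): 2 H
  1 × N (charge +1): no H
  1 × O (charge -1): no H
  Total hydrogens = 23.
Net charge +1.
Molecular formula: C14H23N4O7+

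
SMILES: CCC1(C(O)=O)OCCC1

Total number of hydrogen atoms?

12

Hydrogens are implicit in SMILES; fill each atom to its normal valence:
  4 × C: 2 H each → 8
  2 × C: no H
  2 × O: no H
  1 × C: 3 H
  1 × O: 1 H
  Total hydrogens = 12.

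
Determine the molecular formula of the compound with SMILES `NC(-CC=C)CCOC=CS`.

C8H15NOS

Heavy atoms from the SMILES: 8 C, 1 N, 1 O, 1 S.
Implicit hydrogens by atom environment:
  4 × C: 2 H each → 8
  4 × C: 1 H each → 4
  1 × N: 2 H
  1 × O: no H
  1 × S: 1 H
  Total hydrogens = 15.
Molecular formula: C8H15NOS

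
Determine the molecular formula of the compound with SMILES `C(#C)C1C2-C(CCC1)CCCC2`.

C12H18

Heavy atoms from the SMILES: 12 C.
Implicit hydrogens by atom environment:
  7 × C: 2 H each → 14
  4 × C: 1 H each → 4
  1 × C: no H
  Total hydrogens = 18.
Molecular formula: C12H18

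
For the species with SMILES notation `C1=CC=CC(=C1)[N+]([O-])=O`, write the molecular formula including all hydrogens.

Heavy atoms from the SMILES: 6 C, 1 N, 2 O.
Implicit hydrogens by atom environment:
  5 × C (aromatic): 1 H each → 5
  1 × C (aromatic): no H
  1 × N (charge +1): no H
  1 × O: no H
  1 × O (charge -1): no H
  Total hydrogens = 5.
Molecular formula: C6H5NO2

C6H5NO2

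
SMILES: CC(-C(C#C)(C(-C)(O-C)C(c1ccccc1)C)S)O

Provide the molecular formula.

Heavy atoms from the SMILES: 16 C, 2 O, 1 S.
Implicit hydrogens by atom environment:
  5 × C (aromatic): 1 H each → 5
  4 × C: 3 H each → 12
  3 × C: 1 H each → 3
  3 × C: no H
  1 × C (aromatic): no H
  1 × O: 1 H
  1 × O: no H
  1 × S: 1 H
  Total hydrogens = 22.
Molecular formula: C16H22O2S

C16H22O2S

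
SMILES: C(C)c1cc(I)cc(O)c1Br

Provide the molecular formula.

Heavy atoms from the SMILES: 1 Br, 8 C, 1 I, 1 O.
Implicit hydrogens by atom environment:
  4 × C (aromatic): no H
  2 × C (aromatic): 1 H each → 2
  1 × Br: no H
  1 × C: 3 H
  1 × C: 2 H
  1 × I: no H
  1 × O: 1 H
  Total hydrogens = 8.
Molecular formula: C8H8BrIO

C8H8BrIO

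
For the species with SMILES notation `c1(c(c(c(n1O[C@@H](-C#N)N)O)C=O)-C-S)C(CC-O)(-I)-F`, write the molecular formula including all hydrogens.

Heavy atoms from the SMILES: 11 C, 1 F, 1 I, 3 N, 4 O, 1 S.
Implicit hydrogens by atom environment:
  4 × C (aromatic): no H
  3 × C: 2 H each → 6
  2 × C: 1 H each → 2
  2 × C: no H
  2 × O: 1 H each → 2
  2 × O: no H
  1 × F: no H
  1 × I: no H
  1 × N: 2 H
  1 × N (aromatic): no H
  1 × N: no H
  1 × S: 1 H
  Total hydrogens = 13.
Molecular formula: C11H13FIN3O4S

C11H13FIN3O4S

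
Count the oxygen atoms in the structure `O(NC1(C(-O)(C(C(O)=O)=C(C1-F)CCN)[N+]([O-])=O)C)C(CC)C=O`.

The symbol for oxygen appears 7 times in the SMILES.

7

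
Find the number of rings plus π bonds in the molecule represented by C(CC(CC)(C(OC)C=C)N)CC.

Molecular formula from the SMILES: C11H23NO.
DoU = (2C + 2 + N − H − X)/2 = (2·11 + 2 + 1 − 23 − 0)/2 = 2/2 = 1.
(Structurally: 0 ring(s) + 1 π bond(s) = 1.)

1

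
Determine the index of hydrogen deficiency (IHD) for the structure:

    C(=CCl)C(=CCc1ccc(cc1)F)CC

6

Molecular formula from the SMILES: C13H14ClF.
DoU = (2C + 2 + N − H − X)/2 = (2·13 + 2 + 0 − 14 − 2)/2 = 12/2 = 6.
(Structurally: 1 ring(s) + 5 π bond(s) = 6.)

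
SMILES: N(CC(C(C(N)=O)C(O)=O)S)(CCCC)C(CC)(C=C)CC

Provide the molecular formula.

Heavy atoms from the SMILES: 16 C, 2 N, 3 O, 1 S.
Implicit hydrogens by atom environment:
  7 × C: 2 H each → 14
  3 × C: 3 H each → 9
  3 × C: 1 H each → 3
  3 × C: no H
  2 × O: no H
  1 × N: 2 H
  1 × N: no H
  1 × O: 1 H
  1 × S: 1 H
  Total hydrogens = 30.
Molecular formula: C16H30N2O3S

C16H30N2O3S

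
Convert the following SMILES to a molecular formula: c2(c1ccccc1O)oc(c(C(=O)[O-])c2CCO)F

Heavy atoms from the SMILES: 13 C, 1 F, 5 O.
Implicit hydrogens by atom environment:
  6 × C (aromatic): no H
  4 × C (aromatic): 1 H each → 4
  2 × C: 2 H each → 4
  2 × O: 1 H each → 2
  1 × C: no H
  1 × F: no H
  1 × O (aromatic): no H
  1 × O: no H
  1 × O (charge -1): no H
  Total hydrogens = 10.
Net charge -1.
Molecular formula: C13H10FO5-

C13H10FO5-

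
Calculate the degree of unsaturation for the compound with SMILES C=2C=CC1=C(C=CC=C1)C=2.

7

Molecular formula from the SMILES: C10H8.
DoU = (2C + 2 + N − H − X)/2 = (2·10 + 2 + 0 − 8 − 0)/2 = 14/2 = 7.
(Structurally: 2 ring(s) + 5 π bond(s) = 7.)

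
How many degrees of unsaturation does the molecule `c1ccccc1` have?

Molecular formula from the SMILES: C6H6.
DoU = (2C + 2 + N − H − X)/2 = (2·6 + 2 + 0 − 6 − 0)/2 = 8/2 = 4.
(Structurally: 1 ring(s) + 3 π bond(s) = 4.)

4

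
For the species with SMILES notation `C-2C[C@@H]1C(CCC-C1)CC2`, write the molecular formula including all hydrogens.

C10H18

Heavy atoms from the SMILES: 10 C.
Implicit hydrogens by atom environment:
  8 × C: 2 H each → 16
  2 × C: 1 H each → 2
  Total hydrogens = 18.
Molecular formula: C10H18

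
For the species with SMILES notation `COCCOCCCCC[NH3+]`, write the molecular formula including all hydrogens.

C8H20NO2+

Heavy atoms from the SMILES: 8 C, 1 N, 2 O.
Implicit hydrogens by atom environment:
  7 × C: 2 H each → 14
  2 × O: no H
  1 × C: 3 H
  1 × N (charge +1): 3 H
  Total hydrogens = 20.
Net charge +1.
Molecular formula: C8H20NO2+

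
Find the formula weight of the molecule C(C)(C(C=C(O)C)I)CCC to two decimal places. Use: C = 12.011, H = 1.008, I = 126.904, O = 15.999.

268.14

Molecular formula: C9H17IO.
M = 9×12.011 + 17×1.008 + 1×126.904 + 1×15.999 = 268.14 g/mol.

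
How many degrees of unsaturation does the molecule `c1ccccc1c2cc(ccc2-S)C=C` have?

Molecular formula from the SMILES: C14H12S.
DoU = (2C + 2 + N − H − X)/2 = (2·14 + 2 + 0 − 12 − 0)/2 = 18/2 = 9.
(Structurally: 2 ring(s) + 7 π bond(s) = 9.)

9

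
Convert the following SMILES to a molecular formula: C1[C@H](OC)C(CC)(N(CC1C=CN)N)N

C10H22N4O

Heavy atoms from the SMILES: 10 C, 4 N, 1 O.
Implicit hydrogens by atom environment:
  4 × C: 1 H each → 4
  3 × C: 2 H each → 6
  3 × N: 2 H each → 6
  2 × C: 3 H each → 6
  1 × C: no H
  1 × N: no H
  1 × O: no H
  Total hydrogens = 22.
Molecular formula: C10H22N4O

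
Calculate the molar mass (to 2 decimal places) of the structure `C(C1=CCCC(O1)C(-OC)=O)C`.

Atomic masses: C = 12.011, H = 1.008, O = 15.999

Molecular formula: C9H14O3.
M = 9×12.011 + 14×1.008 + 3×15.999 = 170.21 g/mol.

170.21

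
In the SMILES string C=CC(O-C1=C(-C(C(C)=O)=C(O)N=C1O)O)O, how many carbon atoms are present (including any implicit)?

The symbol for carbon appears 10 times in the SMILES.

10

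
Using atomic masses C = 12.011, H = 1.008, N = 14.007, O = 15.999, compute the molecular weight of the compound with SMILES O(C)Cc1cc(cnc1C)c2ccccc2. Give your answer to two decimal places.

213.28

Molecular formula: C14H15NO.
M = 14×12.011 + 15×1.008 + 1×14.007 + 1×15.999 = 213.28 g/mol.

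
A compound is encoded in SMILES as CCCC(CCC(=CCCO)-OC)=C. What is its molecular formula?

C12H22O2

Heavy atoms from the SMILES: 12 C, 2 O.
Implicit hydrogens by atom environment:
  7 × C: 2 H each → 14
  2 × C: 3 H each → 6
  2 × C: no H
  1 × C: 1 H
  1 × O: 1 H
  1 × O: no H
  Total hydrogens = 22.
Molecular formula: C12H22O2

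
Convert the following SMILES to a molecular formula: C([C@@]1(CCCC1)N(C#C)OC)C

Heavy atoms from the SMILES: 10 C, 1 N, 1 O.
Implicit hydrogens by atom environment:
  5 × C: 2 H each → 10
  2 × C: 3 H each → 6
  2 × C: no H
  1 × C: 1 H
  1 × N: no H
  1 × O: no H
  Total hydrogens = 17.
Molecular formula: C10H17NO

C10H17NO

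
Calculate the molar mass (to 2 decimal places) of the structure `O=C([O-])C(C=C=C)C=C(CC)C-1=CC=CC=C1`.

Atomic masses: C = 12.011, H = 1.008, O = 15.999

227.28

Molecular formula: C15H15O2-.
M = 15×12.011 + 15×1.008 + 2×15.999 = 227.28 g/mol.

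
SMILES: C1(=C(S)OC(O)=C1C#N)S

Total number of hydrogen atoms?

Hydrogens are implicit in SMILES; fill each atom to its normal valence:
  4 × C (aromatic): no H
  2 × S: 1 H each → 2
  1 × C: no H
  1 × N: no H
  1 × O: 1 H
  1 × O (aromatic): no H
  Total hydrogens = 3.

3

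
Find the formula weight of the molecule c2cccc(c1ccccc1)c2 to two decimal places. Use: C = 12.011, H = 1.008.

154.21

Molecular formula: C12H10.
M = 12×12.011 + 10×1.008 = 154.21 g/mol.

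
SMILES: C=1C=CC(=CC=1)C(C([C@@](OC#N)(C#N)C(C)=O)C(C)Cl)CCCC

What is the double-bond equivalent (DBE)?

Molecular formula from the SMILES: C19H23ClN2O2.
DoU = (2C + 2 + N − H − X)/2 = (2·19 + 2 + 2 − 23 − 1)/2 = 18/2 = 9.
(Structurally: 1 ring(s) + 8 π bond(s) = 9.)

9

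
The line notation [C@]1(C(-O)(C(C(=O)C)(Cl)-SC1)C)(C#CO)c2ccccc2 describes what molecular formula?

Heavy atoms from the SMILES: 15 C, 1 Cl, 3 O, 1 S.
Implicit hydrogens by atom environment:
  6 × C: no H
  5 × C (aromatic): 1 H each → 5
  2 × C: 3 H each → 6
  2 × O: 1 H each → 2
  1 × C: 2 H
  1 × C (aromatic): no H
  1 × Cl: no H
  1 × O: no H
  1 × S: no H
  Total hydrogens = 15.
Molecular formula: C15H15ClO3S

C15H15ClO3S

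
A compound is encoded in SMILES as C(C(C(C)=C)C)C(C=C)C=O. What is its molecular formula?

C10H16O

Heavy atoms from the SMILES: 10 C, 1 O.
Implicit hydrogens by atom environment:
  4 × C: 1 H each → 4
  3 × C: 2 H each → 6
  2 × C: 3 H each → 6
  1 × C: no H
  1 × O: no H
  Total hydrogens = 16.
Molecular formula: C10H16O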